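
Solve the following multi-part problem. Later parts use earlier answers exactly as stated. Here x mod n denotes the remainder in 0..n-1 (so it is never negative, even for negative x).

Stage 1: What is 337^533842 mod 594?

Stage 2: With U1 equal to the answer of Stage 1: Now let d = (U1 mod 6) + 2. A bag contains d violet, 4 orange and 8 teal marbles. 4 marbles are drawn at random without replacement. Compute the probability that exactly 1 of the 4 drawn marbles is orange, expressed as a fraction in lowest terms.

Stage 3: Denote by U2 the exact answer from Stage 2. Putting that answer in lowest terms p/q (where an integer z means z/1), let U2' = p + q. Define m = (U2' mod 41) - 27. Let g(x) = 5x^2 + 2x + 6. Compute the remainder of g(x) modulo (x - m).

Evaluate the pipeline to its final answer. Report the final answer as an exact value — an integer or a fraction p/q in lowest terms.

Stage 1: squarings mod 594: 337^1=337, 337^2=115, 337^4=157, 337^8=295, 337^16=301, 337^32=313, 337^64=553, 337^128=493, 337^256=103, 337^512=511, 337^1024=355, 337^2048=97, 337^4096=499, 337^8192=115, 337^16384=157, 337^32768=295, 337^65536=301, 337^131072=313, 337^262144=553, 337^524288=493; 337^533842 = 337^2 * 337^16 * 337^64 * 337^256 * 337^1024 * 337^8192 * 337^524288 = 247 (mod 594); answer 247
Stage 2: U1 = 247; d = 3; total draws C(15,4) = 1365; favorable C(4,1)*C(11,3) = 660; P = 44/91; answer 44/91
Stage 3: U2 = 44/91; threaded value p + q = 135; m = -15; remainder = value at the root: 5*(-15)^2 + 2*(-15)^1 + 6 = (1125) + (-30) + (6) = 1101; answer 1101

1101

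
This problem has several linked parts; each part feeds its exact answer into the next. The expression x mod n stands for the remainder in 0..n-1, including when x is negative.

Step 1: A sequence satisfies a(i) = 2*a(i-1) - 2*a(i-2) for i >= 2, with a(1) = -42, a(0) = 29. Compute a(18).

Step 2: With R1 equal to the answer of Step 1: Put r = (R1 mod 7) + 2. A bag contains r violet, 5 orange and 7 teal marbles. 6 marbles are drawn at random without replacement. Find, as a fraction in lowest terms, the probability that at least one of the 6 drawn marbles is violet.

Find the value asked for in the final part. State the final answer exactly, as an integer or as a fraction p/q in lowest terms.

Step 1: a(2) = 2*(-42) - 2*(29) = -142; iterating: a(2)=-142, a(3)=-200, a(4)=-116, a(5)=168, a(6)=568, a(7)=800, a(8)=464, a(9)=-672, a(10)=-2272, a(11)=-3200, a(12)=-1856, a(13)=2688, a(14)=9088, a(15)=12800, a(16)=7424, a(17)=-10752, a(18)=-36352; answer -36352
Step 2: R1 = -36352; r = 8; total draws C(20,6) = 38760; complement C(12,6) = 924; favorable 38760 - 924 = 37836; P = 3153/3230; answer 3153/3230

3153/3230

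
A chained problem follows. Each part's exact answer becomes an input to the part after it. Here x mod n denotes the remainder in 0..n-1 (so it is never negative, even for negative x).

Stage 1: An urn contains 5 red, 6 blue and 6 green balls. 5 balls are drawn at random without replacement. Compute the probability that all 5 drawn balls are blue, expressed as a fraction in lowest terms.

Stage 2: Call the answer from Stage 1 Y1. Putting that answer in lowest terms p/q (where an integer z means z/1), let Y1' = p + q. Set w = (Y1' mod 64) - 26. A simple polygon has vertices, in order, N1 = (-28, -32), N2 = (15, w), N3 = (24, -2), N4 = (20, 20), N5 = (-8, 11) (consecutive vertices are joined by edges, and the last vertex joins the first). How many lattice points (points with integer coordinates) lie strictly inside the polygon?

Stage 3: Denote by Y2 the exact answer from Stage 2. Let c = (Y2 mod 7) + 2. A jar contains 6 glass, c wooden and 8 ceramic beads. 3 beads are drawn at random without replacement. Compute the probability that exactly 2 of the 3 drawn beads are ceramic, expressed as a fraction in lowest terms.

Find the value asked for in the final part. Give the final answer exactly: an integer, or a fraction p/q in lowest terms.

63/170

Stage 1: total draws C(17,5) = 6188; favorable C(6,5) = 6; P = 3/3094; answer 3/3094
Stage 2: Y1 = 3/3094; threaded value p + q = 3097; w = -1; cross terms: (-28*-1 - 15*-32)=508, (15*-2 - 24*-1)=-6, (24*20 - 20*-2)=520, (20*11 - -8*20)=380, (-8*-32 - -28*11)=564; twice the area = |1966| = 1966; area = 983; boundary points = 1 + 1 + 2 + 1 + 1 = 6; strictly interior points = area - boundary/2 + 1 = 981; answer 981
Stage 3: Y2 = 981; c = 3; total draws C(17,3) = 680; favorable C(8,2)*C(9,1) = 252; P = 63/170; answer 63/170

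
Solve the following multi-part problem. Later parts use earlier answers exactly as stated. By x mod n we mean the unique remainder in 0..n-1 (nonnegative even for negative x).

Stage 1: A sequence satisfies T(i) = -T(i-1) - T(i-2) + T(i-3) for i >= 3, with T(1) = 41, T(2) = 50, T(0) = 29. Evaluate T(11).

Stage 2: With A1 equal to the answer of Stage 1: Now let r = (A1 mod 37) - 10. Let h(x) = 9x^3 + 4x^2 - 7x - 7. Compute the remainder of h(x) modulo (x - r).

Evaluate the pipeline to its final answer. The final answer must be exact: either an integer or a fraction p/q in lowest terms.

160699

Stage 1: T(3) = -1*(50) - 1*(41) + 1*(29) = -62; iterating: T(3)=-62, T(4)=53, T(5)=59, T(6)=-174, T(7)=168, T(8)=65, T(9)=-407, T(10)=510, T(11)=-38; answer -38
Stage 2: A1 = -38; r = 26; remainder = value at the root: 9*(26)^3 + 4*(26)^2 - 7*(26)^1 - 7 = (158184) + (2704) + (-182) + (-7) = 160699; answer 160699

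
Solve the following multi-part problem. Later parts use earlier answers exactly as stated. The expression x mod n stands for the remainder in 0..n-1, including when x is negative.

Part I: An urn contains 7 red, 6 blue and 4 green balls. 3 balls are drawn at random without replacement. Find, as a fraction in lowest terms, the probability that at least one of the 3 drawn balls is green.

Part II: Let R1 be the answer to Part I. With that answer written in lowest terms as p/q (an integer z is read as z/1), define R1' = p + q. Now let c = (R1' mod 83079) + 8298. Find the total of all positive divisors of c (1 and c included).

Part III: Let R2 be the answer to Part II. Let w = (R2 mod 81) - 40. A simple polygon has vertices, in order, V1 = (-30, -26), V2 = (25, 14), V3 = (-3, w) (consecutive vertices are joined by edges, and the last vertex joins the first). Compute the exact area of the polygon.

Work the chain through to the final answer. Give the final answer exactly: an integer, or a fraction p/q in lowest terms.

Part I: total draws C(17,3) = 680; complement C(13,3) = 286; favorable 680 - 286 = 394; P = 197/340; answer 197/340
Part II: R1 = 197/340; threaded value p + q = 537; c = 8835; 8835 = 3 * 5 * 19 * 31; sigma = (1 + 3) * (1 + 5) * (1 + 19) * (1 + 31) = 4 * 6 * 20 * 32 = 15360; answer 15360
Part III: R2 = 15360; w = 11; cross terms: (-30*14 - 25*-26)=230, (25*11 - -3*14)=317, (-3*-26 - -30*11)=408; twice the area = |955| = 955; area = 955/2; answer 955/2

955/2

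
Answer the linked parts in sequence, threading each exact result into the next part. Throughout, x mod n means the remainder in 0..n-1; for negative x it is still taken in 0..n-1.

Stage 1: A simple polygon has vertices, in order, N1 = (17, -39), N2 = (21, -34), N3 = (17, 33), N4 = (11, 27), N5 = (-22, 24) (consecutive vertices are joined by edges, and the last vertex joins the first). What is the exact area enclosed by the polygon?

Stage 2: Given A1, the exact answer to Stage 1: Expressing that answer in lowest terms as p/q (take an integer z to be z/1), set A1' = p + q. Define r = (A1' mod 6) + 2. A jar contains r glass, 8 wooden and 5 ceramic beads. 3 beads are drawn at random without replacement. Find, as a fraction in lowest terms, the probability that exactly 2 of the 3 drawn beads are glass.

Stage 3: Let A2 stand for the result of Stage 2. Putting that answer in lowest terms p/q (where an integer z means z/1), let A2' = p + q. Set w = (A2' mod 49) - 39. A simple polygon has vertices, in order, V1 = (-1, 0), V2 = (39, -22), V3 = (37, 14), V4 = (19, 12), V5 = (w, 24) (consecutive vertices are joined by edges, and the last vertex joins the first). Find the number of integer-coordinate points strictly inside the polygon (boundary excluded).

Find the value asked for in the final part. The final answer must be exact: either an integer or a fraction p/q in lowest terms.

1184

Stage 1: cross terms: (17*-34 - 21*-39)=241, (21*33 - 17*-34)=1271, (17*27 - 11*33)=96, (11*24 - -22*27)=858, (-22*-39 - 17*24)=450; twice the area = |2916| = 2916; area = 1458; answer 1458
Stage 2: A1 = 1458; threaded value p + q = 1459; r = 3; total draws C(16,3) = 560; favorable C(3,2)*C(13,1) = 39; P = 39/560; answer 39/560
Stage 3: A2 = 39/560; threaded value p + q = 599; w = -28; cross terms: (-1*-22 - 39*0)=22, (39*14 - 37*-22)=1360, (37*12 - 19*14)=178, (19*24 - -28*12)=792, (-28*0 - -1*24)=24; twice the area = |2376| = 2376; area = 1188; boundary points = 2 + 2 + 2 + 1 + 3 = 10; strictly interior points = area - boundary/2 + 1 = 1184; answer 1184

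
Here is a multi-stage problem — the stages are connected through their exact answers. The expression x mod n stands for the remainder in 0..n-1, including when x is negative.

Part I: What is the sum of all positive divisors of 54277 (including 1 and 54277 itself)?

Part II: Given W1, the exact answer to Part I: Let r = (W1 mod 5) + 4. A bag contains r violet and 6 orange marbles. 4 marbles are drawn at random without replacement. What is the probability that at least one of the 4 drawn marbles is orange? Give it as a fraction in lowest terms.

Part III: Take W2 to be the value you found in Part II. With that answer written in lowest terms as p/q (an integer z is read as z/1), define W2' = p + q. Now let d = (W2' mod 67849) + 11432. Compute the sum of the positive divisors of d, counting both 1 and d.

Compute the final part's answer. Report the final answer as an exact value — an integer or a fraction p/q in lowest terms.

Part I: 54277 is prime, so its only divisors are 1 and 54277; sigma = 1 + 54277 = 54278; answer 54278
Part II: W1 = 54278; r = 7; total draws C(13,4) = 715; complement C(7,4) = 35; favorable 715 - 35 = 680; P = 136/143; answer 136/143
Part III: W2 = 136/143; threaded value p + q = 279; d = 11711; 11711 = 7^2 * 239; sigma = (1 + 7 + 49) * (1 + 239) = 57 * 240 = 13680; answer 13680

13680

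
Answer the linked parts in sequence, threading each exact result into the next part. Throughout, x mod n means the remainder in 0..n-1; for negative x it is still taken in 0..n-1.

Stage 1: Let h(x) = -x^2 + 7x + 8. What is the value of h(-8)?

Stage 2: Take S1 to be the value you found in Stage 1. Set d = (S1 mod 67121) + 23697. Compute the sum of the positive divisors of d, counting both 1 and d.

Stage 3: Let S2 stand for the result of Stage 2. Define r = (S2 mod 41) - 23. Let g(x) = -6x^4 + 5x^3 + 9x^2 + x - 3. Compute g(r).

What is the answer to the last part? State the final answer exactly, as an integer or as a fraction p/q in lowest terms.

Stage 1: -1*(-8)^2 + 7*(-8)^1 + 8 = (-64) + (-56) + (8) = -112; answer -112
Stage 2: S1 = -112; d = 90706; 90706 = 2 * 7 * 11 * 19 * 31; sigma = (1 + 2) * (1 + 7) * (1 + 11) * (1 + 19) * (1 + 31) = 3 * 8 * 12 * 20 * 32 = 184320; answer 184320
Stage 3: S2 = 184320; r = 2; -6*(2)^4 + 5*(2)^3 + 9*(2)^2 + 1*(2)^1 - 3 = (-96) + (40) + (36) + (2) + (-3) = -21; answer -21

-21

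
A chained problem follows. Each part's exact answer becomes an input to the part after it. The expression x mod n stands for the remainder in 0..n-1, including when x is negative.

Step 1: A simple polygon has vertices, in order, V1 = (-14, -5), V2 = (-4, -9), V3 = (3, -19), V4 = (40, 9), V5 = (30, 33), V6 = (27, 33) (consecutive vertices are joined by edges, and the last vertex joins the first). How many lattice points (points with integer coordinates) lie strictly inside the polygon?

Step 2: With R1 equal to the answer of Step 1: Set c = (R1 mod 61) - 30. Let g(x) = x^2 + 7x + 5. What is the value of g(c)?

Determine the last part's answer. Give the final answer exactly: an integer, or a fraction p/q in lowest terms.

Step 1: cross terms: (-14*-9 - -4*-5)=106, (-4*-19 - 3*-9)=103, (3*9 - 40*-19)=787, (40*33 - 30*9)=1050, (30*33 - 27*33)=99, (27*-5 - -14*33)=327; twice the area = |2472| = 2472; area = 1236; boundary points = 2 + 1 + 1 + 2 + 3 + 1 = 10; strictly interior points = area - boundary/2 + 1 = 1232; answer 1232
Step 2: R1 = 1232; c = -18; 1*(-18)^2 + 7*(-18)^1 + 5 = (324) + (-126) + (5) = 203; answer 203

203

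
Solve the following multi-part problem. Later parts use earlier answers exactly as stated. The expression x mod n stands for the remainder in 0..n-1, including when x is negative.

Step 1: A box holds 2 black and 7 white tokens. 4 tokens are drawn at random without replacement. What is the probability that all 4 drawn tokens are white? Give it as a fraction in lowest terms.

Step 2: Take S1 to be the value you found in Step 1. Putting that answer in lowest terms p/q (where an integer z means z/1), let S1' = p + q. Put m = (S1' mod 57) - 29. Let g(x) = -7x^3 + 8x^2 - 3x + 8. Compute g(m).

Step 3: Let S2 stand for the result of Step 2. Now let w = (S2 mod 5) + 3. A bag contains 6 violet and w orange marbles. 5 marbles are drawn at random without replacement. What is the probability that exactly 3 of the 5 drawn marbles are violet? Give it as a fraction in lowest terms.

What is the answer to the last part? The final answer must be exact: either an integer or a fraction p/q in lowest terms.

10/21

Step 1: total draws C(9,4) = 126; favorable C(7,4) = 35; P = 5/18; answer 5/18
Step 2: S1 = 5/18; threaded value p + q = 23; m = -6; -7*(-6)^3 + 8*(-6)^2 - 3*(-6)^1 + 8 = (1512) + (288) + (18) + (8) = 1826; answer 1826
Step 3: S2 = 1826; w = 4; total draws C(10,5) = 252; favorable C(6,3)*C(4,2) = 120; P = 10/21; answer 10/21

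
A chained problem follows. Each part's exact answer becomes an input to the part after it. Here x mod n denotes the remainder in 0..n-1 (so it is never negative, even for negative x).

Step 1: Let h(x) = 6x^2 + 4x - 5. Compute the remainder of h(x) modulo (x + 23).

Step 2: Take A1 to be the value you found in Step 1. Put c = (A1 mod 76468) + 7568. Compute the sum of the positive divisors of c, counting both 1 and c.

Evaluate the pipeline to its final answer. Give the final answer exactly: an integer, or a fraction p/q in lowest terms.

12780

Step 1: remainder = value at the root: 6*(-23)^2 + 4*(-23)^1 - 5 = (3174) + (-92) + (-5) = 3077; answer 3077
Step 2: A1 = 3077; c = 10645; 10645 = 5 * 2129; sigma = (1 + 5) * (1 + 2129) = 6 * 2130 = 12780; answer 12780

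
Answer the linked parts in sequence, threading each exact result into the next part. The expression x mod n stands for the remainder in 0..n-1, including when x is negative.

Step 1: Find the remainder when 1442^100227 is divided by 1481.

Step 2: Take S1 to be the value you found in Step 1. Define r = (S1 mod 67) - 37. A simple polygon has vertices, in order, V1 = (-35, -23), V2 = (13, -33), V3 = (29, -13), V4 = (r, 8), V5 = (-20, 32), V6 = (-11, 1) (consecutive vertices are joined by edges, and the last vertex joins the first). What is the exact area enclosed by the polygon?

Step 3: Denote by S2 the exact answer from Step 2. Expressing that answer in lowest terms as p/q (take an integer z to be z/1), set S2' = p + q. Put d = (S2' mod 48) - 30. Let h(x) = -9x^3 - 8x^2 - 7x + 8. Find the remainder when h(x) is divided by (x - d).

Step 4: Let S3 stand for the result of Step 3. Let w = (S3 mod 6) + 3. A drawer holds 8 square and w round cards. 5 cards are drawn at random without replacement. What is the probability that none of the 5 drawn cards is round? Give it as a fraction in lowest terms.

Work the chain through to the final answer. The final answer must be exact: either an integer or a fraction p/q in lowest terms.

56/1287

Step 1: squarings mod 1481: 1442^1=1442, 1442^2=40, 1442^4=119, 1442^8=832, 1442^16=597, 1442^32=969, 1442^64=7, 1442^128=49, 1442^256=920, 1442^512=749, 1442^1024=1183, 1442^2048=1425, 1442^4096=174, 1442^8192=656, 1442^16384=846, 1442^32768=393, 1442^65536=425; 1442^100227 = 1442^1 * 1442^2 * 1442^128 * 1442^256 * 1442^512 * 1442^1024 * 1442^32768 * 1442^65536 = 641 (mod 1481); answer 641
Step 2: S1 = 641; r = 1; cross terms: (-35*-33 - 13*-23)=1454, (13*-13 - 29*-33)=788, (29*8 - 1*-13)=245, (1*32 - -20*8)=192, (-20*1 - -11*32)=332, (-11*-23 - -35*1)=288; twice the area = |3299| = 3299; area = 3299/2; answer 3299/2
Step 3: S2 = 3299/2; threaded value p + q = 3301; d = 7; remainder = value at the root: -9*(7)^3 - 8*(7)^2 - 7*(7)^1 + 8 = (-3087) + (-392) + (-49) + (8) = -3520; answer -3520
Step 4: S3 = -3520; w = 5; total draws C(13,5) = 1287; favorable C(8,5) = 56; P = 56/1287; answer 56/1287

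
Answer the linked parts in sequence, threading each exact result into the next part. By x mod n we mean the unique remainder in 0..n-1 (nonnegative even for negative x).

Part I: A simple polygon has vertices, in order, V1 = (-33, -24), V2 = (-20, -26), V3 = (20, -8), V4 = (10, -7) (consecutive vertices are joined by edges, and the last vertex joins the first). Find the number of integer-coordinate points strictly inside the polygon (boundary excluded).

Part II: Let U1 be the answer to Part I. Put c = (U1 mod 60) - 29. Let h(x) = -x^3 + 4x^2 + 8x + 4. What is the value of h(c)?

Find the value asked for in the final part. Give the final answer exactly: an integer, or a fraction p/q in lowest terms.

487

Part I: cross terms: (-33*-26 - -20*-24)=378, (-20*-8 - 20*-26)=680, (20*-7 - 10*-8)=-60, (10*-24 - -33*-7)=-471; twice the area = |527| = 527; area = 527/2; boundary points = 1 + 2 + 1 + 1 = 5; strictly interior points = area - boundary/2 + 1 = 262; answer 262
Part II: U1 = 262; c = -7; -1*(-7)^3 + 4*(-7)^2 + 8*(-7)^1 + 4 = (343) + (196) + (-56) + (4) = 487; answer 487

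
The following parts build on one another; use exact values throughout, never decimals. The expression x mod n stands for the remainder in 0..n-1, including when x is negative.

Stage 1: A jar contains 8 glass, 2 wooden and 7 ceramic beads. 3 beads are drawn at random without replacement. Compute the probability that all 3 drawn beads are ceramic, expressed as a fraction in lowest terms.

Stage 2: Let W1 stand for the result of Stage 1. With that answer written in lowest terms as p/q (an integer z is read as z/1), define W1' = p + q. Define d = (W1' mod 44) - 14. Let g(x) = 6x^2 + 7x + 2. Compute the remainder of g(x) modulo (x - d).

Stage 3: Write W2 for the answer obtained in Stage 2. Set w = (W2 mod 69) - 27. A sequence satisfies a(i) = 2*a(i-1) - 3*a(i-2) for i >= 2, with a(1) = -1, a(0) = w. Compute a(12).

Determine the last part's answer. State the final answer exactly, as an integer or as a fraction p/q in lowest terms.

Stage 1: total draws C(17,3) = 680; favorable C(7,3) = 35; P = 7/136; answer 7/136
Stage 2: W1 = 7/136; threaded value p + q = 143; d = -3; remainder = value at the root: 6*(-3)^2 + 7*(-3)^1 + 2 = (54) + (-21) + (2) = 35; answer 35
Stage 3: W2 = 35; w = 8; a(2) = 2*(-1) - 3*(8) = -26; iterating: a(2)=-26, a(3)=-49, a(4)=-20, a(5)=107, a(6)=274, a(7)=227, a(8)=-368, a(9)=-1417, a(10)=-1730, a(11)=791, a(12)=6772; answer 6772

6772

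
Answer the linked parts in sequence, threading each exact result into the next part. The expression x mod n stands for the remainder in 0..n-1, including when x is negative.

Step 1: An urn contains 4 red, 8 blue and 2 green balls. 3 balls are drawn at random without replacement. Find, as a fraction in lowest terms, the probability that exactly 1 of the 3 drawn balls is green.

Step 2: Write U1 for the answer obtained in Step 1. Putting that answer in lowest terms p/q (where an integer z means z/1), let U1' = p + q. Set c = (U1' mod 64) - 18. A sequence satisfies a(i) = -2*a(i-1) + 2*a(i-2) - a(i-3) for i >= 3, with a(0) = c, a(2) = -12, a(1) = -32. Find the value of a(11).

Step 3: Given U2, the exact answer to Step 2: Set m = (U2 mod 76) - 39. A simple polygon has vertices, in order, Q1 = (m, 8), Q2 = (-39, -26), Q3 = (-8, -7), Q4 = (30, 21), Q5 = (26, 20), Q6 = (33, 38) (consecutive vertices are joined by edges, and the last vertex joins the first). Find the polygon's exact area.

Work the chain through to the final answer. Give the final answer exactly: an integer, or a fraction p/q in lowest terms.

Step 1: total draws C(14,3) = 364; favorable C(2,1)*C(12,2) = 132; P = 33/91; answer 33/91
Step 2: U1 = 33/91; threaded value p + q = 124; c = 42; a(3) = -2*(-12) + 2*(-32) - 1*(42) = -82; iterating: a(3)=-82, a(4)=172, a(5)=-496, a(6)=1418, a(7)=-4000, a(8)=11332, a(9)=-32082, a(10)=90828, a(11)=-257152; answer -257152
Step 3: U2 = -257152; m = -7; cross terms: (-7*-26 - -39*8)=494, (-39*-7 - -8*-26)=65, (-8*21 - 30*-7)=42, (30*20 - 26*21)=54, (26*38 - 33*20)=328, (33*8 - -7*38)=530; twice the area = |1513| = 1513; area = 1513/2; answer 1513/2

1513/2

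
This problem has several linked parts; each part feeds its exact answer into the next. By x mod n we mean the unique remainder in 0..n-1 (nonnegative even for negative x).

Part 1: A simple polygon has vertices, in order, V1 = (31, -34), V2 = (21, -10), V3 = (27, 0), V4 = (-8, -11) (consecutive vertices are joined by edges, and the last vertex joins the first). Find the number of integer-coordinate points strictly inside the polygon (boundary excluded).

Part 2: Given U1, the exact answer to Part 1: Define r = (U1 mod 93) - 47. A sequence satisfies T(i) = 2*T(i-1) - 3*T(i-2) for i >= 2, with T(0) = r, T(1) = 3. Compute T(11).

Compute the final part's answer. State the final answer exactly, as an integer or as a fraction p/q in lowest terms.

-2043

Part 1: cross terms: (31*-10 - 21*-34)=404, (21*0 - 27*-10)=270, (27*-11 - -8*0)=-297, (-8*-34 - 31*-11)=613; twice the area = |990| = 990; area = 495; boundary points = 2 + 2 + 1 + 1 = 6; strictly interior points = area - boundary/2 + 1 = 493; answer 493
Part 2: U1 = 493; r = -19; T(2) = 2*(3) - 3*(-19) = 63; iterating: T(2)=63, T(3)=117, T(4)=45, T(5)=-261, T(6)=-657, T(7)=-531, T(8)=909, T(9)=3411, T(10)=4095, T(11)=-2043; answer -2043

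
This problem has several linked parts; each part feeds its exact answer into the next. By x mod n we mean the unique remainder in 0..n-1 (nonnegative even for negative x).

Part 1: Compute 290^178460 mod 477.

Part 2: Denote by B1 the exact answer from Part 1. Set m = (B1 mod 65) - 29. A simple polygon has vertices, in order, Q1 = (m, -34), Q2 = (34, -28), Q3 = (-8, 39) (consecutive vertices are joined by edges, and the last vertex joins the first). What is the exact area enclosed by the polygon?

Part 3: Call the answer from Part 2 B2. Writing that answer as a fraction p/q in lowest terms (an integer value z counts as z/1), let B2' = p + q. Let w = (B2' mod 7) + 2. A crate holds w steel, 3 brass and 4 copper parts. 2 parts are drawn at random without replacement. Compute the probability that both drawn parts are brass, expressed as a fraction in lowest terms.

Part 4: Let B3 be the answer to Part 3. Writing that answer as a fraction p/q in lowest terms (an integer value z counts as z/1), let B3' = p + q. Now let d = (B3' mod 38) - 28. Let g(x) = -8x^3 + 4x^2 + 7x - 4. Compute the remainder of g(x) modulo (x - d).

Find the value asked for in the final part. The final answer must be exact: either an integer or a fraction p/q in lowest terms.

Part 1: squarings mod 477: 290^1=290, 290^2=148, 290^4=439, 290^8=13, 290^16=169, 290^32=418, 290^64=142, 290^128=130, 290^256=205, 290^512=49, 290^1024=16, 290^2048=256, 290^4096=187, 290^8192=148, 290^16384=439, 290^32768=13, 290^65536=169, 290^131072=418; 290^178460 = 290^4 * 290^8 * 290^16 * 290^256 * 290^2048 * 290^4096 * 290^8192 * 290^32768 * 290^131072 = 364 (mod 477); answer 364
Part 2: B1 = 364; m = 10; cross terms: (10*-28 - 34*-34)=876, (34*39 - -8*-28)=1102, (-8*-34 - 10*39)=-118; twice the area = |1860| = 1860; area = 930; answer 930
Part 3: B2 = 930; threaded value p + q = 931; w = 2; total draws C(9,2) = 36; favorable C(3,2) = 3; P = 1/12; answer 1/12
Part 4: B3 = 1/12; threaded value p + q = 13; d = -15; remainder = value at the root: -8*(-15)^3 + 4*(-15)^2 + 7*(-15)^1 - 4 = (27000) + (900) + (-105) + (-4) = 27791; answer 27791

27791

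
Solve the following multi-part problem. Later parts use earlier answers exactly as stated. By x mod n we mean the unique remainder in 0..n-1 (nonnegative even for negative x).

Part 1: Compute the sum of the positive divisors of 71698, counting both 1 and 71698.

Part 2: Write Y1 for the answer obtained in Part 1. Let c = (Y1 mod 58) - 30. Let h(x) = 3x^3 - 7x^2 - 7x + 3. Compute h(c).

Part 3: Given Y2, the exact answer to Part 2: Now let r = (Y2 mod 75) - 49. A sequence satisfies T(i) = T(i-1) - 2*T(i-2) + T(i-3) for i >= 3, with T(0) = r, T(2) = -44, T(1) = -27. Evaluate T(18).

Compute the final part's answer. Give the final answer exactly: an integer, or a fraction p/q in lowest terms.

Part 1: 71698 = 2 * 11 * 3259; sigma = (1 + 2) * (1 + 11) * (1 + 3259) = 3 * 12 * 3260 = 117360; answer 117360
Part 2: Y1 = 117360; c = -4; 3*(-4)^3 - 7*(-4)^2 - 7*(-4)^1 + 3 = (-192) + (-112) + (28) + (3) = -273; answer -273
Part 3: Y2 = -273; r = -22; T(3) = 1*(-44) - 2*(-27) + 1*(-22) = -12; iterating: T(3)=-12, T(4)=49, T(5)=29, T(6)=-81, T(7)=-90, T(8)=101, T(9)=200, T(10)=-92, T(11)=-391, T(12)=-7, T(13)=683, T(14)=306, T(15)=-1067, T(16)=-996, T(17)=1444, T(18)=2369; answer 2369

2369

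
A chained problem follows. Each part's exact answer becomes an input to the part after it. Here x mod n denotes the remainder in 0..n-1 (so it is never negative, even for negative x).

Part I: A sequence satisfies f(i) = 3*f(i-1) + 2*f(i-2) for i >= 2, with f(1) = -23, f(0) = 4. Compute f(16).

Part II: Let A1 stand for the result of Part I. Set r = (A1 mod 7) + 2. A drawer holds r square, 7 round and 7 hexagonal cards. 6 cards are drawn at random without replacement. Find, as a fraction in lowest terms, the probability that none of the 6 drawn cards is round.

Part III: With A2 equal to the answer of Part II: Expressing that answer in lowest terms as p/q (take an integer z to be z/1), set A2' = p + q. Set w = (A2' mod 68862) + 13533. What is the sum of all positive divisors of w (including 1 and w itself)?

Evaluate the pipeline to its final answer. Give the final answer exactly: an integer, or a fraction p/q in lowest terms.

Part I: f(2) = 3*(-23) + 2*(4) = -61; iterating: f(2)=-61, f(3)=-229, f(4)=-809, f(5)=-2885, f(6)=-10273, f(7)=-36589, f(8)=-130313, f(9)=-464117, f(10)=-1652977, f(11)=-5887165, f(12)=-20967449, f(13)=-74676677, f(14)=-265964929, f(15)=-947248141, f(16)=-3373674281; answer -3373674281
Part II: A1 = -3373674281; r = 4; total draws C(18,6) = 18564; favorable C(11,6) = 462; P = 11/442; answer 11/442
Part III: A2 = 11/442; threaded value p + q = 453; w = 13986; 13986 = 2 * 3^3 * 7 * 37; sigma = (1 + 2) * (1 + 3 + 9 + 27) * (1 + 7) * (1 + 37) = 3 * 40 * 8 * 38 = 36480; answer 36480

36480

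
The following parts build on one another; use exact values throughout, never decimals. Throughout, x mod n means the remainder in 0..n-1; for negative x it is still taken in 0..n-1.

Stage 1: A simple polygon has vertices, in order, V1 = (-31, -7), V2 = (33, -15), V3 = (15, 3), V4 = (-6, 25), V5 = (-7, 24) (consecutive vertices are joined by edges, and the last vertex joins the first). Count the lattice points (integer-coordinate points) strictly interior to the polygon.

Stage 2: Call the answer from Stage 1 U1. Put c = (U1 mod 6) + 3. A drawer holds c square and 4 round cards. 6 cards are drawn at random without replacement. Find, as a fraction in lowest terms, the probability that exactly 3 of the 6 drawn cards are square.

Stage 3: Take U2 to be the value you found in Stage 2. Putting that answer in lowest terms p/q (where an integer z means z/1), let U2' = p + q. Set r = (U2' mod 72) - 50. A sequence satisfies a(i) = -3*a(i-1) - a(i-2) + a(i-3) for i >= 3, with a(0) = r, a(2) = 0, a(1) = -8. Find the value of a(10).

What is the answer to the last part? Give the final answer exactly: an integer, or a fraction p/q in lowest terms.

19272

Stage 1: cross terms: (-31*-15 - 33*-7)=696, (33*3 - 15*-15)=324, (15*25 - -6*3)=393, (-6*24 - -7*25)=31, (-7*-7 - -31*24)=793; twice the area = |2237| = 2237; area = 2237/2; boundary points = 8 + 18 + 1 + 1 + 1 = 29; strictly interior points = area - boundary/2 + 1 = 1105; answer 1105
Stage 2: U1 = 1105; c = 4; total draws C(8,6) = 28; favorable C(4,3)*C(4,3) = 16; P = 4/7; answer 4/7
Stage 3: U2 = 4/7; threaded value p + q = 11; r = -39; a(3) = -3*(0) - 1*(-8) + 1*(-39) = -31; iterating: a(3)=-31, a(4)=85, a(5)=-224, a(6)=556, a(7)=-1359, a(8)=3297, a(9)=-7976, a(10)=19272; answer 19272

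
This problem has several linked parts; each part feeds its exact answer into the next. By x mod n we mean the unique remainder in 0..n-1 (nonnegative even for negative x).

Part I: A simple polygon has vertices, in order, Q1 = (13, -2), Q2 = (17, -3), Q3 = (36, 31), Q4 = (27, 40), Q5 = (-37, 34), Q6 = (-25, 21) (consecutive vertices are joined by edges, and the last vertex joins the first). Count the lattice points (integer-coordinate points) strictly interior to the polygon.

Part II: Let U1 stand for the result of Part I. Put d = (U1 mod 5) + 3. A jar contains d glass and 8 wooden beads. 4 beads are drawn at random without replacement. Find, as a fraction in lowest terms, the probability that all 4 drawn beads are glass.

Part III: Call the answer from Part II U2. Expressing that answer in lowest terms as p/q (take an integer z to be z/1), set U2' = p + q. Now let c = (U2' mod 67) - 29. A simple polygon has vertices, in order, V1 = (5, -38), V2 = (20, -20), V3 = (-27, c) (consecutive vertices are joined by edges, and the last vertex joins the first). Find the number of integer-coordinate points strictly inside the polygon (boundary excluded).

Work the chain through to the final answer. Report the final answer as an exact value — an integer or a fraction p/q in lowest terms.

Part I: cross terms: (13*-3 - 17*-2)=-5, (17*31 - 36*-3)=635, (36*40 - 27*31)=603, (27*34 - -37*40)=2398, (-37*21 - -25*34)=73, (-25*-2 - 13*21)=-223; twice the area = |3481| = 3481; area = 3481/2; boundary points = 1 + 1 + 9 + 2 + 1 + 1 = 15; strictly interior points = area - boundary/2 + 1 = 1734; answer 1734
Part II: U1 = 1734; d = 7; total draws C(15,4) = 1365; favorable C(7,4) = 35; P = 1/39; answer 1/39
Part III: U2 = 1/39; threaded value p + q = 40; c = 11; cross terms: (5*-20 - 20*-38)=660, (20*11 - -27*-20)=-320, (-27*-38 - 5*11)=971; twice the area = |1311| = 1311; area = 1311/2; boundary points = 3 + 1 + 1 = 5; strictly interior points = area - boundary/2 + 1 = 654; answer 654

654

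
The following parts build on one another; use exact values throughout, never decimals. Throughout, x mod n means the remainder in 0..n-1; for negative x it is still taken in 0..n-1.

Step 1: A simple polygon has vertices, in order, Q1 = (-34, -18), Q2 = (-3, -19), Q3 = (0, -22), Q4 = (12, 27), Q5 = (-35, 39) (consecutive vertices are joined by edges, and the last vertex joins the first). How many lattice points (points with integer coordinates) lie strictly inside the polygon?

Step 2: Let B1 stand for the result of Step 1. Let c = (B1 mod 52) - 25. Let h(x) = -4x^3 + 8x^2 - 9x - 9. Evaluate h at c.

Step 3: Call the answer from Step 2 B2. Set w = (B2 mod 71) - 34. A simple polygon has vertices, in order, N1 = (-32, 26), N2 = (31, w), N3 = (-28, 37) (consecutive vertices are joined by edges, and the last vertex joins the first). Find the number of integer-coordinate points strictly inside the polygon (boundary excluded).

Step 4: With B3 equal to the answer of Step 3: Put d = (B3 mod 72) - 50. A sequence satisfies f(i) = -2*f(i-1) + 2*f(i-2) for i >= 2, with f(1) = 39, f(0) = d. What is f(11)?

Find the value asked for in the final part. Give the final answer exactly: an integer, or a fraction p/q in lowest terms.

578848

Step 1: cross terms: (-34*-19 - -3*-18)=592, (-3*-22 - 0*-19)=66, (0*27 - 12*-22)=264, (12*39 - -35*27)=1413, (-35*-18 - -34*39)=1956; twice the area = |4291| = 4291; area = 4291/2; boundary points = 1 + 3 + 1 + 1 + 1 = 7; strictly interior points = area - boundary/2 + 1 = 2143; answer 2143
Step 2: B1 = 2143; c = -14; -4*(-14)^3 + 8*(-14)^2 - 9*(-14)^1 - 9 = (10976) + (1568) + (126) + (-9) = 12661; answer 12661
Step 3: B2 = 12661; w = -11; cross terms: (-32*-11 - 31*26)=-454, (31*37 - -28*-11)=839, (-28*26 - -32*37)=456; twice the area = |841| = 841; area = 841/2; boundary points = 1 + 1 + 1 = 3; strictly interior points = area - boundary/2 + 1 = 420; answer 420
Step 4: B3 = 420; d = 10; f(2) = -2*(39) + 2*(10) = -58; iterating: f(2)=-58, f(3)=194, f(4)=-504, f(5)=1396, f(6)=-3800, f(7)=10392, f(8)=-28384, f(9)=77552, f(10)=-211872, f(11)=578848; answer 578848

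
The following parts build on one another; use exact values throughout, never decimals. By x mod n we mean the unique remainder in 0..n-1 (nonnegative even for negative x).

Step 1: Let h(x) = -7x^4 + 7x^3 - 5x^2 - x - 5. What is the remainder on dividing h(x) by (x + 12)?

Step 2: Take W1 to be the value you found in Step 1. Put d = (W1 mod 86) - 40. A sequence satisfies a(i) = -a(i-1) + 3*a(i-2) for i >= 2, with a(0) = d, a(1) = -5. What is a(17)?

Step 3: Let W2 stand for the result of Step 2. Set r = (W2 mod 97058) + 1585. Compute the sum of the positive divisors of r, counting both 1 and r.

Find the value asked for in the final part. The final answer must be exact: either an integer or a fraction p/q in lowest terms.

26520

Step 1: remainder = value at the root: -7*(-12)^4 + 7*(-12)^3 - 5*(-12)^2 - 1*(-12)^1 - 5 = (-145152) + (-12096) + (-720) + (12) + (-5) = -157961; answer -157961
Step 2: W1 = -157961; d = -19; a(2) = -1*(-5) + 3*(-19) = -52; iterating: a(2)=-52, a(3)=37, a(4)=-193, a(5)=304, a(6)=-883, a(7)=1795, a(8)=-4444, a(9)=9829, a(10)=-23161, a(11)=52648, a(12)=-122131, a(13)=280075, a(14)=-646468, a(15)=1486693, a(16)=-3426097, a(17)=7886176; answer 7886176
Step 3: W2 = 7886176; r = 26063; 26063 = 67 * 389; sigma = (1 + 67) * (1 + 389) = 68 * 390 = 26520; answer 26520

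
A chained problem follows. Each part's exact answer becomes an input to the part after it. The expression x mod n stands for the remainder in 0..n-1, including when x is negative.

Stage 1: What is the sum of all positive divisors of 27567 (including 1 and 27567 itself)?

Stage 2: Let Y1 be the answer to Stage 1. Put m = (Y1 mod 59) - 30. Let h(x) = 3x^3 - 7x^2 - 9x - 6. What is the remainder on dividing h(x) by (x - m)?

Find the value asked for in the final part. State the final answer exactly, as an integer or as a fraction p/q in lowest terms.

28352

Stage 1: 27567 = 3^3 * 1021; sigma = (1 + 3 + 9 + 27) * (1 + 1021) = 40 * 1022 = 40880; answer 40880
Stage 2: Y1 = 40880; m = 22; remainder = value at the root: 3*(22)^3 - 7*(22)^2 - 9*(22)^1 - 6 = (31944) + (-3388) + (-198) + (-6) = 28352; answer 28352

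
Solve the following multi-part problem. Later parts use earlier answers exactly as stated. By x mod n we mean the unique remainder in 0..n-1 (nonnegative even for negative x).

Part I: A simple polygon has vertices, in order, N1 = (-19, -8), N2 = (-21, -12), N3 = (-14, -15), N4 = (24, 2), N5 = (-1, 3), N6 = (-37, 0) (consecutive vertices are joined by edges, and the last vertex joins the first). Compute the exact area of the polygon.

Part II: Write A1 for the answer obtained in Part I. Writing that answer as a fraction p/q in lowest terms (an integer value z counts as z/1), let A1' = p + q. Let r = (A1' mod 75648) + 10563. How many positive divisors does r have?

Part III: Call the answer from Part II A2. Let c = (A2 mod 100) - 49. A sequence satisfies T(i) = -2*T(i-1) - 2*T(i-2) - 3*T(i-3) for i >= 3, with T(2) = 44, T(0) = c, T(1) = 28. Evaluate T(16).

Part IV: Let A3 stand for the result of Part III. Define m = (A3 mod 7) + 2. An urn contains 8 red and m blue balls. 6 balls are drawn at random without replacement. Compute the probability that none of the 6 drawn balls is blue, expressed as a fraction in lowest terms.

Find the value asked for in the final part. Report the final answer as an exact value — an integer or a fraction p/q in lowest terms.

4/715

Part I: cross terms: (-19*-12 - -21*-8)=60, (-21*-15 - -14*-12)=147, (-14*2 - 24*-15)=332, (24*3 - -1*2)=74, (-1*0 - -37*3)=111, (-37*-8 - -19*0)=296; twice the area = |1020| = 1020; area = 510; answer 510
Part II: A1 = 510; threaded value p + q = 511; r = 11074; 11074 = 2 * 7^2 * 113; number of divisors = (1+1) * (2+1) * (1+1) = 12; answer 12
Part III: A2 = 12; c = -37; T(3) = -2*(44) - 2*(28) - 3*(-37) = -33; iterating: T(3)=-33, T(4)=-106, T(5)=146, T(6)=19, T(7)=-12, T(8)=-452, T(9)=871, T(10)=-802, T(11)=1218, T(12)=-3445, T(13)=6860, T(14)=-10484, T(15)=17583, T(16)=-34778; answer -34778
Part IV: A3 = -34778; m = 7; total draws C(15,6) = 5005; favorable C(8,6) = 28; P = 4/715; answer 4/715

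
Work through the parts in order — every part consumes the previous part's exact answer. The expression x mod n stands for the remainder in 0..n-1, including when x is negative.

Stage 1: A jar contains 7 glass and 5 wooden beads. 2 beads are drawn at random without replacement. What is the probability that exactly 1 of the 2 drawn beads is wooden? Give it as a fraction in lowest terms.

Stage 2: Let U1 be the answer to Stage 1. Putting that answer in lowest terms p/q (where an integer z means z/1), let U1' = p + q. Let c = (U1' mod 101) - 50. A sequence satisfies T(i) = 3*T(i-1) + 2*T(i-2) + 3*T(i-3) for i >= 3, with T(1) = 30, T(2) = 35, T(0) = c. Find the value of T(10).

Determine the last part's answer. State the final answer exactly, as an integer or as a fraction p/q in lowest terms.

Stage 1: total draws C(12,2) = 66; favorable C(5,1)*C(7,1) = 35; P = 35/66; answer 35/66
Stage 2: U1 = 35/66; threaded value p + q = 101; c = -50; T(3) = 3*(35) + 2*(30) + 3*(-50) = 15; iterating: T(3)=15, T(4)=205, T(5)=750, T(6)=2705, T(7)=10230, T(8)=38350, T(9)=143625, T(10)=538265; answer 538265

538265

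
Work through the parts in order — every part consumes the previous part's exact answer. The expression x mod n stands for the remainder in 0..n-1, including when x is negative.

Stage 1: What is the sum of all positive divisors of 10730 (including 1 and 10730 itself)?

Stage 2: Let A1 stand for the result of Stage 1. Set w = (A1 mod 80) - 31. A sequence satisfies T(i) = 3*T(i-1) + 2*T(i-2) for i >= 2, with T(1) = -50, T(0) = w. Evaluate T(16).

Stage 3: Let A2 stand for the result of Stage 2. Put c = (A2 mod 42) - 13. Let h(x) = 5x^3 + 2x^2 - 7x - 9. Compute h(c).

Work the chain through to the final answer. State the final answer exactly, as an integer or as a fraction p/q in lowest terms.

61723

Stage 1: 10730 = 2 * 5 * 29 * 37; sigma = (1 + 2) * (1 + 5) * (1 + 29) * (1 + 37) = 3 * 6 * 30 * 38 = 20520; answer 20520
Stage 2: A1 = 20520; w = 9; T(2) = 3*(-50) + 2*(9) = -132; iterating: T(2)=-132, T(3)=-496, T(4)=-1752, T(5)=-6248, T(6)=-22248, T(7)=-79240, T(8)=-282216, T(9)=-1005128, T(10)=-3579816, T(11)=-12749704, T(12)=-45408744, T(13)=-161725640, T(14)=-575994408, T(15)=-2051434504, T(16)=-7306292328; answer -7306292328
Stage 3: A2 = -7306292328; c = 23; 5*(23)^3 + 2*(23)^2 - 7*(23)^1 - 9 = (60835) + (1058) + (-161) + (-9) = 61723; answer 61723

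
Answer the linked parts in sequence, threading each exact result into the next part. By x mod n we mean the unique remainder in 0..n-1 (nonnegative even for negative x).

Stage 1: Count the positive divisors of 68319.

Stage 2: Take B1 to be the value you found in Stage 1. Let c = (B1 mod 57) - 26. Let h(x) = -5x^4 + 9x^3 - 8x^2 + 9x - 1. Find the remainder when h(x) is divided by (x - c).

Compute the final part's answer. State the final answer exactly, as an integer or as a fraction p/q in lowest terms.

Stage 1: 68319 = 3^2 * 7591; number of divisors = (2+1) * (1+1) = 6; answer 6
Stage 2: B1 = 6; c = -20; remainder = value at the root: -5*(-20)^4 + 9*(-20)^3 - 8*(-20)^2 + 9*(-20)^1 - 1 = (-800000) + (-72000) + (-3200) + (-180) + (-1) = -875381; answer -875381

-875381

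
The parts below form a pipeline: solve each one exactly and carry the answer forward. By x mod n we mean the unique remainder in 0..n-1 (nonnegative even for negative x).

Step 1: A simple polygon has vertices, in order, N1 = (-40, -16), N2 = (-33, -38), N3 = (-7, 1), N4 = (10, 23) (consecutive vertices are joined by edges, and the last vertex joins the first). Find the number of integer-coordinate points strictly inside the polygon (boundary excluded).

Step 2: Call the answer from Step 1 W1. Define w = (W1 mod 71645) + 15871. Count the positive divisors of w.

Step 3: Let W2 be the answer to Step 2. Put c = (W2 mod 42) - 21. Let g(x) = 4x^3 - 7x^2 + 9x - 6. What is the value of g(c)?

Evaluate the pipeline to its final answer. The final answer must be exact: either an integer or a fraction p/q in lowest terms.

-21834

Step 1: cross terms: (-40*-38 - -33*-16)=992, (-33*1 - -7*-38)=-299, (-7*23 - 10*1)=-171, (10*-16 - -40*23)=760; twice the area = |1282| = 1282; area = 641; boundary points = 1 + 13 + 1 + 1 = 16; strictly interior points = area - boundary/2 + 1 = 634; answer 634
Step 2: W1 = 634; w = 16505; 16505 = 5 * 3301; number of divisors = (1+1) * (1+1) = 4; answer 4
Step 3: W2 = 4; c = -17; 4*(-17)^3 - 7*(-17)^2 + 9*(-17)^1 - 6 = (-19652) + (-2023) + (-153) + (-6) = -21834; answer -21834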